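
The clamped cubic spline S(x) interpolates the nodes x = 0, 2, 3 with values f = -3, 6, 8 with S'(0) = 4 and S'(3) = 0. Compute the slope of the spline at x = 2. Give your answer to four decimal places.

3.5833

With m_i denoting the second derivative at x_i, h_i = 2, 1, and Δ_i = (y_(i+1) − y_i)/h_i = 9/2, 2:
  2·m_0 + 6·m_1 + 1·m_2 = 6(Δ_1 - Δ_0) = -15
Clamped end conditions give two more equations: 2h_0·m_0 + h_0·m_1 = 6(Δ_0 - S'(0)) = 3 and h_1·m_1 + 2h_1·m_2 = 6(S'(3) - Δ_1) = -12.
Solving the tridiagonal system: m_0 = 23/12, m_1 = -7/3, m_2 = -29/6.
On [2, 3], S'(x) = b_1 + 2c_1·(x - 2) + 3d_1·(x - 2)² with b_1 = Δ_1 - h_1(2m_1 + m_2)/6 = 43/12, c_1 = m_1/2 = -7/6, d_1 = (m_2 - m_1)/(6h_1) = -5/12. So S'(2) = 43/12.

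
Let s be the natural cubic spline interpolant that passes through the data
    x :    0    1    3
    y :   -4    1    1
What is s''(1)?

-5

Write M_i for s''(x_i). With h_i = 1, 2 and divided differences Δ_i = 5, 0, the continuity of s' gives the tridiagonal system
  1·M_0 + 6·M_1 + 2·M_2 = 6(Δ_1 - Δ_0) = -30
Natural end conditions: M_0 = M_2 = 0.
Solving the tridiagonal system: M_0 = 0, M_1 = -5, M_2 = 0.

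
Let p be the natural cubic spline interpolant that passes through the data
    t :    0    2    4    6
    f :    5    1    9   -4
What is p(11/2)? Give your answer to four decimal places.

0.7500

Let M_i = p''(x_i). Step sizes h_i = 2, 2, 2; slopes of the chords Δ_i = (y_(i+1) - y_i)/h_i = -2, 4, -13/2.
  2·M_0 + 8·M_1 + 2·M_2 = 6(Δ_1 - Δ_0) = 36
  2·M_1 + 8·M_2 + 2·M_3 = 6(Δ_2 - Δ_1) = -63
Natural end conditions: M_0 = M_3 = 0.
Solving the tridiagonal system: M_0 = 0, M_1 = 69/10, M_2 = -48/5, M_3 = 0.
On [4, 6], p(t) = 9 - 1/10·(t - 4) - 24/5·(t - 4)² + 4/5·(t - 4)³.
With (t - 4) = 3/2: p(11/2) = 3/4.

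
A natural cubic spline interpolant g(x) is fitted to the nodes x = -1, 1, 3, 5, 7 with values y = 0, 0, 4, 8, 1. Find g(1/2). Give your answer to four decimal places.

With M_i denoting the second derivative at x_i, h_i = 2, 2, 2, 2, and Δ_i = (y_(i+1) − y_i)/h_i = 0, 2, 2, -7/2:
  2·M_0 + 8·M_1 + 2·M_2 = 6(Δ_1 - Δ_0) = 12
  2·M_1 + 8·M_2 + 2·M_3 = 6(Δ_2 - Δ_1) = 0
  2·M_2 + 8·M_3 + 2·M_4 = 6(Δ_3 - Δ_2) = -33
Natural end conditions: M_0 = M_4 = 0.
Solving the tridiagonal system: M_0 = 0, M_1 = 21/16, M_2 = 3/4, M_3 = -69/16, M_4 = 0.
On [-1, 1], g(x) = 0 - 7/16·(x + 1) + 0·(x + 1)² + 7/64·(x + 1)³.
With (x + 1) = 3/2: g(1/2) = -147/512.

-0.2871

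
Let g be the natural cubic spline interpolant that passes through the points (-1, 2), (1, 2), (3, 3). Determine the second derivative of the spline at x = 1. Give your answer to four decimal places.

0.3750

With σ_i denoting the second derivative at x_i, h_i = 2, 2, and Δ_i = (y_(i+1) − y_i)/h_i = 0, 1/2:
  2·σ_0 + 8·σ_1 + 2·σ_2 = 6(Δ_1 - Δ_0) = 3
Natural end conditions: σ_0 = σ_2 = 0.
Hence σ_0 = 0, σ_1 = 3/8, σ_2 = 0.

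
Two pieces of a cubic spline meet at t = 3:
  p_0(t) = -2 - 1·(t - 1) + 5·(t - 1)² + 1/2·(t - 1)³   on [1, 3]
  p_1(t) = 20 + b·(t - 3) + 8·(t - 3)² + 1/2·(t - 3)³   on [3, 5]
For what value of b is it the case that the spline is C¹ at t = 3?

25

p_0'(t) = -1 + 10·(t - 1) + 3/2·(t - 1)², so p_0'(3) = 25. On the right, p_1'(3) = b, so b = 25.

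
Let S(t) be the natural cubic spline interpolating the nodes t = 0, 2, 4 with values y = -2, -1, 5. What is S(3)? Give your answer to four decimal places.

Write σ_i for S''(x_i). With h_i = 2, 2 and divided differences Δ_i = 1/2, 3, the continuity of S' gives the tridiagonal system
  2·σ_0 + 8·σ_1 + 2·σ_2 = 6(Δ_1 - Δ_0) = 15
Natural end conditions: σ_0 = σ_2 = 0.
Solving: σ_0 = 0, σ_1 = 15/8, σ_2 = 0.
On [2, 4], S(t) = -1 + 7/4·(t - 2) + 15/16·(t - 2)² - 5/32·(t - 2)³.
With (t - 2) = 1: S(3) = 49/32.

1.5313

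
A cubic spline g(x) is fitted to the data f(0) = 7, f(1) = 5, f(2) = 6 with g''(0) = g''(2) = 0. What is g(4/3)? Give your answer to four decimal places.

Write M_i for g''(x_i). With h_i = 1, 1 and divided differences Δ_i = -2, 1, the continuity of g' gives the tridiagonal system
  1·M_0 + 4·M_1 + 1·M_2 = 6(Δ_1 - Δ_0) = 18
Natural end conditions: M_0 = M_2 = 0.
Hence M_0 = 0, M_1 = 9/2, M_2 = 0.
On [1, 2], g(x) = 5 - 1/2·(x - 1) + 9/4·(x - 1)² - 3/4·(x - 1)³.
With (x - 1) = 1/3: g(4/3) = 91/18.

5.0556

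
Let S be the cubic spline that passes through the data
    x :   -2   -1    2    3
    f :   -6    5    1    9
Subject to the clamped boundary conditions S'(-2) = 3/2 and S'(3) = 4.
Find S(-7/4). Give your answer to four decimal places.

-4.5673

Write σ_i for S''(x_i). With h_i = 1, 3, 1 and divided differences Δ_i = 11, -4/3, 8, the continuity of S' gives the tridiagonal system
  1·σ_0 + 8·σ_1 + 3·σ_2 = 6(Δ_1 - Δ_0) = -74
  3·σ_1 + 8·σ_2 + 1·σ_3 = 6(Δ_2 - Δ_1) = 56
Clamped end conditions give two more equations: 2h_0·σ_0 + h_0·σ_1 = 6(Δ_0 - S'(-2)) = 57 and h_2·σ_2 + 2h_2·σ_3 = 6(S'(3) - Δ_2) = -24.
Forward elimination and back-substitution give σ_0 = 2444/63, σ_1 = -1297/63, σ_2 = 1090/63, σ_3 = -1301/63.
On [-2, -1], S(x) = -6 + 3/2·(x + 2) + 1222/63·(x + 2)² - 1247/126·(x + 2)³.
With (x + 2) = 1/4: S(-7/4) = -12277/2688.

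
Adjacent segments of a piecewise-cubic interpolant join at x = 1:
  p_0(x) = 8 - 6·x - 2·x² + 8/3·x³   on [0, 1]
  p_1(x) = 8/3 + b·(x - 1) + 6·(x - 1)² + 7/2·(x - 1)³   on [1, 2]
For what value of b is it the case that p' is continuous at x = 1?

-2

p_0'(x) = -6 - 4·x + 8·x², so p_0'(1) = -2. On the right, p_1'(1) = b, so b = -2.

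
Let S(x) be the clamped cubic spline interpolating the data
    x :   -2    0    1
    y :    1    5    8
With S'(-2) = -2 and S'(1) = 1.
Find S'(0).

4

Write m_i for S''(x_i). With h_i = 2, 1 and divided differences Δ_i = 2, 3, the continuity of S' gives the tridiagonal system
  2·m_0 + 6·m_1 + 1·m_2 = 6(Δ_1 - Δ_0) = 6
Clamped end conditions give two more equations: 2h_0·m_0 + h_0·m_1 = 6(Δ_0 - S'(-2)) = 24 and h_1·m_1 + 2h_1·m_2 = 6(S'(1) - Δ_1) = -12.
Forward elimination and back-substitution give m_0 = 6, m_1 = 0, m_2 = -6.
On [0, 1], S'(x) = b_1 + 2c_1·x + 3d_1·x² with b_1 = Δ_1 - h_1(2m_1 + m_2)/6 = 4, c_1 = m_1/2 = 0, d_1 = (m_2 - m_1)/(6h_1) = -1. So S'(0) = 4.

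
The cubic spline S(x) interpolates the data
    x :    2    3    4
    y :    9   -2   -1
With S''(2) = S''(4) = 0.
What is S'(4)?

4

Let M_i = S''(x_i). Step sizes h_i = 1, 1; slopes of the chords Δ_i = (y_(i+1) - y_i)/h_i = -11, 1.
  1·M_0 + 4·M_1 + 1·M_2 = 6(Δ_1 - Δ_0) = 72
Natural end conditions: M_0 = M_2 = 0.
Solving the tridiagonal system: M_0 = 0, M_1 = 18, M_2 = 0.
On [3, 4], S'(x) = b_1 + 2c_1·(x - 3) + 3d_1·(x - 3)² with b_1 = Δ_1 - h_1(2M_1 + M_2)/6 = -5, c_1 = M_1/2 = 9, d_1 = (M_2 - M_1)/(6h_1) = -3. So S'(4) = 4.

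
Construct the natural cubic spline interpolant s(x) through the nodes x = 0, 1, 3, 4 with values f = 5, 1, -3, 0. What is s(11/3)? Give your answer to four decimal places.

Write M_i for s''(x_i). With h_i = 1, 2, 1 and divided differences Δ_i = -4, -2, 3, the continuity of s' gives the tridiagonal system
  1·M_0 + 6·M_1 + 2·M_2 = 6(Δ_1 - Δ_0) = 12
  2·M_1 + 6·M_2 + 1·M_3 = 6(Δ_2 - Δ_1) = 30
Natural end conditions: M_0 = M_3 = 0.
Solving the tridiagonal system: M_0 = 0, M_1 = 3/8, M_2 = 39/8, M_3 = 0.
On [3, 4], s(x) = -3 + 11/8·(x - 3) + 39/16·(x - 3)² - 13/16·(x - 3)³.
With (x - 3) = 2/3: s(11/3) = -67/54.

-1.2407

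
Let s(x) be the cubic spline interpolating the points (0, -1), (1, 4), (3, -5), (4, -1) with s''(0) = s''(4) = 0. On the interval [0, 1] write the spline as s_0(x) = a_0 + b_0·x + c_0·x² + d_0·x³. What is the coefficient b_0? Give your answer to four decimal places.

7.3125

Write σ_i for s''(x_i). With h_i = 1, 2, 1 and divided differences Δ_i = 5, -9/2, 4, the continuity of s' gives the tridiagonal system
  1·σ_0 + 6·σ_1 + 2·σ_2 = 6(Δ_1 - Δ_0) = -57
  2·σ_1 + 6·σ_2 + 1·σ_3 = 6(Δ_2 - Δ_1) = 51
Natural end conditions: σ_0 = σ_3 = 0.
Forward elimination and back-substitution give σ_0 = 0, σ_1 = -111/8, σ_2 = 105/8, σ_3 = 0.
On [0, 1], with s_0(x) = a_0 + b_0·x + c_0·x² + d_0·x³: c_0 = σ_0/2 = 0, d_0 = (σ_1 - σ_0)/(6h_0) = -37/16, b_0 = Δ_0 - h_0(2σ_0 + σ_1)/6 = 117/16.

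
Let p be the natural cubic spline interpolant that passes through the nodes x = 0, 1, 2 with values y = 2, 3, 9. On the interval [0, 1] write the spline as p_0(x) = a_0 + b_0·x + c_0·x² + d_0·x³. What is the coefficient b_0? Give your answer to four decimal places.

Let M_i = p''(x_i). Step sizes h_i = 1, 1; slopes of the chords Δ_i = (y_(i+1) - y_i)/h_i = 1, 6.
  1·M_0 + 4·M_1 + 1·M_2 = 6(Δ_1 - Δ_0) = 30
Natural end conditions: M_0 = M_2 = 0.
Forward elimination and back-substitution give M_0 = 0, M_1 = 15/2, M_2 = 0.
On [0, 1], with p_0(x) = a_0 + b_0·x + c_0·x² + d_0·x³: c_0 = M_0/2 = 0, d_0 = (M_1 - M_0)/(6h_0) = 5/4, b_0 = Δ_0 - h_0(2M_0 + M_1)/6 = -1/4.

-0.2500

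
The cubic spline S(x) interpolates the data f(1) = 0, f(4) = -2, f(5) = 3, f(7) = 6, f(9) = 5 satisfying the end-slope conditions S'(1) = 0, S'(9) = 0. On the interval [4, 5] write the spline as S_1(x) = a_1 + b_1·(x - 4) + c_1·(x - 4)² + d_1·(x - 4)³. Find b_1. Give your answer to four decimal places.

3.6500

Write σ_i for S''(x_i). With h_i = 3, 1, 2, 2 and divided differences Δ_i = -2/3, 5, 3/2, -1/2, the continuity of S' gives the tridiagonal system
  3·σ_0 + 8·σ_1 + 1·σ_2 = 6(Δ_1 - Δ_0) = 34
  1·σ_1 + 6·σ_2 + 2·σ_3 = 6(Δ_2 - Δ_1) = -21
  2·σ_2 + 8·σ_3 + 2·σ_4 = 6(Δ_3 - Δ_2) = -12
Clamped end conditions give two more equations: 2h_0·σ_0 + h_0·σ_1 = 6(Δ_0 - S'(1)) = -4 and h_3·σ_3 + 2h_3·σ_4 = 6(S'(9) - Δ_3) = 3.
Forward elimination and back-substitution give σ_0 = -113/30, σ_1 = 31/5, σ_2 = -43/10, σ_3 = -7/10, σ_4 = 11/10.
On [4, 5], with S_1(x) = a_1 + b_1·(x - 4) + c_1·(x - 4)² + d_1·(x - 4)³: c_1 = σ_1/2 = 31/10, d_1 = (σ_2 - σ_1)/(6h_1) = -7/4, b_1 = Δ_1 - h_1(2σ_1 + σ_2)/6 = 73/20.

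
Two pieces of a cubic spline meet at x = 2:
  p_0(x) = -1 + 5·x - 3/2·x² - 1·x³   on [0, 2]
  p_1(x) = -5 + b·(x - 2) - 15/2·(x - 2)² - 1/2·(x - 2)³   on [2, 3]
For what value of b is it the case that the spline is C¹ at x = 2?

-13

p_0'(x) = 5 - 3·x - 3·x², so p_0'(2) = -13. On the right, p_1'(2) = b, so b = -13.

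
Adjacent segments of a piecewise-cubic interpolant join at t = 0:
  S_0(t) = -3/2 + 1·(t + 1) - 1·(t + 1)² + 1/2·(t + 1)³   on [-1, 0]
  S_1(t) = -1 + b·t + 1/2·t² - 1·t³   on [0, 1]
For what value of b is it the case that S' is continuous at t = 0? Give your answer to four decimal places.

S_0'(t) = 1 - 2·(t + 1) + 3/2·(t + 1)², so S_0'(0) = 1/2. On the right, S_1'(0) = b, so b = 1/2.

0.5000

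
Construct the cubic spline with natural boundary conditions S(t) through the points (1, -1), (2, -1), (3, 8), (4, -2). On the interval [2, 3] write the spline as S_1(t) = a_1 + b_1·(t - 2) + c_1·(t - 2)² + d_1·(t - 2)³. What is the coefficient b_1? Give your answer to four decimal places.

7.3333

Write σ_i for S''(x_i). With h_i = 1, 1, 1 and divided differences Δ_i = 0, 9, -10, the continuity of S' gives the tridiagonal system
  1·σ_0 + 4·σ_1 + 1·σ_2 = 6(Δ_1 - Δ_0) = 54
  1·σ_1 + 4·σ_2 + 1·σ_3 = 6(Δ_2 - Δ_1) = -114
Natural end conditions: σ_0 = σ_3 = 0.
Forward elimination and back-substitution give σ_0 = 0, σ_1 = 22, σ_2 = -34, σ_3 = 0.
On [2, 3], with S_1(t) = a_1 + b_1·(t - 2) + c_1·(t - 2)² + d_1·(t - 2)³: c_1 = σ_1/2 = 11, d_1 = (σ_2 - σ_1)/(6h_1) = -28/3, b_1 = Δ_1 - h_1(2σ_1 + σ_2)/6 = 22/3.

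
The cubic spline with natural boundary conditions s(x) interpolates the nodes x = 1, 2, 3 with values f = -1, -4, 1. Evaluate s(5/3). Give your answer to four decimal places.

Put M_i = s'' at the i-th knot. Here h = (1, 1) and Δ = (-3, 5), so the interior equations h_(i-1)·M_(i-1) + 2(h_(i-1)+h_i)·M_i + h_i·M_(i+1) = 6(Δ_i − Δ_(i-1)) read
  1·M_0 + 4·M_1 + 1·M_2 = 6(Δ_1 - Δ_0) = 48
Natural end conditions: M_0 = M_2 = 0.
Solving the tridiagonal system: M_0 = 0, M_1 = 12, M_2 = 0.
On [1, 2], s(x) = -1 - 5·(x - 1) + 0·(x - 1)² + 2·(x - 1)³.
With (x - 1) = 2/3: s(5/3) = -101/27.

-3.7407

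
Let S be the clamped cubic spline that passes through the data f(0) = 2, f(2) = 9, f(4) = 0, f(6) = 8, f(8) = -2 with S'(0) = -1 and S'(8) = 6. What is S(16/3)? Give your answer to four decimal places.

Put M_i = S'' at the i-th knot. Here h = (2, 2, 2, 2) and Δ = (7/2, -9/2, 4, -5), so the interior equations h_(i-1)·M_(i-1) + 2(h_(i-1)+h_i)·M_i + h_i·M_(i+1) = 6(Δ_i − Δ_(i-1)) read
  2·M_0 + 8·M_1 + 2·M_2 = 6(Δ_1 - Δ_0) = -48
  2·M_1 + 8·M_2 + 2·M_3 = 6(Δ_2 - Δ_1) = 51
  2·M_2 + 8·M_3 + 2·M_4 = 6(Δ_3 - Δ_2) = -54
Clamped end conditions give two more equations: 2h_0·M_0 + h_0·M_1 = 6(Δ_0 - S'(0)) = 27 and h_3·M_3 + 2h_3·M_4 = 6(S'(8) - Δ_3) = 66.
Solving: M_0 = 733/56, M_1 = -355/28, M_2 = 109/8, M_3 = -457/28, M_4 = 1381/56.
On [4, 6], S(x) = 0 + 5/14·(x - 4) + 109/16·(x - 4)² - 559/224·(x - 4)³.
With (x - 4) = 4/3: S(16/3) = 1261/189.

6.6720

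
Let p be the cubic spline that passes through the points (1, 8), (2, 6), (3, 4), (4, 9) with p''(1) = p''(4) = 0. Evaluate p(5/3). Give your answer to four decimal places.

6.8395

With M_i denoting the second derivative at x_i, h_i = 1, 1, 1, and Δ_i = (y_(i+1) − y_i)/h_i = -2, -2, 5:
  1·M_0 + 4·M_1 + 1·M_2 = 6(Δ_1 - Δ_0) = 0
  1·M_1 + 4·M_2 + 1·M_3 = 6(Δ_2 - Δ_1) = 42
Natural end conditions: M_0 = M_3 = 0.
Solving: M_0 = 0, M_1 = -14/5, M_2 = 56/5, M_3 = 0.
On [1, 2], p(x) = 8 - 23/15·(x - 1) + 0·(x - 1)² - 7/15·(x - 1)³.
With (x - 1) = 2/3: p(5/3) = 554/81.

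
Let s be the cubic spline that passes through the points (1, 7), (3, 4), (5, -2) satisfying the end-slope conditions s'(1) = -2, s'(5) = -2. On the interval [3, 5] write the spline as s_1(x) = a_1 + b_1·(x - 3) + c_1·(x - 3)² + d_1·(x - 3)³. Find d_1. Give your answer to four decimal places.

Write M_i for s''(x_i). With h_i = 2, 2 and divided differences Δ_i = -3/2, -3, the continuity of s' gives the tridiagonal system
  2·M_0 + 8·M_1 + 2·M_2 = 6(Δ_1 - Δ_0) = -9
Clamped end conditions give two more equations: 2h_0·M_0 + h_0·M_1 = 6(Δ_0 - s'(1)) = 3 and h_1·M_1 + 2h_1·M_2 = 6(s'(5) - Δ_1) = 6.
Solving the tridiagonal system: M_0 = 15/8, M_1 = -9/4, M_2 = 21/8.
On [3, 5], with s_1(x) = a_1 + b_1·(x - 3) + c_1·(x - 3)² + d_1·(x - 3)³: c_1 = M_1/2 = -9/8, d_1 = (M_2 - M_1)/(6h_1) = 13/32, b_1 = Δ_1 - h_1(2M_1 + M_2)/6 = -19/8.

0.4063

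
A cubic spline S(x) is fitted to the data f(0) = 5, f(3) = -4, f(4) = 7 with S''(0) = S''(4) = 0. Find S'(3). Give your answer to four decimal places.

Put m_i = S'' at the i-th knot. Here h = (3, 1) and Δ = (-3, 11), so the interior equations h_(i-1)·m_(i-1) + 2(h_(i-1)+h_i)·m_i + h_i·m_(i+1) = 6(Δ_i − Δ_(i-1)) read
  3·m_0 + 8·m_1 + 1·m_2 = 6(Δ_1 - Δ_0) = 84
Natural end conditions: m_0 = m_2 = 0.
Forward elimination and back-substitution give m_0 = 0, m_1 = 21/2, m_2 = 0.
On [3, 4], S'(x) = b_1 + 2c_1·(x - 3) + 3d_1·(x - 3)² with b_1 = Δ_1 - h_1(2m_1 + m_2)/6 = 15/2, c_1 = m_1/2 = 21/4, d_1 = (m_2 - m_1)/(6h_1) = -7/4. So S'(3) = 15/2.

7.5000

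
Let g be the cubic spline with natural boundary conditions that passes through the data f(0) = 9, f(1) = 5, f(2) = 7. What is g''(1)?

9

With M_i denoting the second derivative at x_i, h_i = 1, 1, and Δ_i = (y_(i+1) − y_i)/h_i = -4, 2:
  1·M_0 + 4·M_1 + 1·M_2 = 6(Δ_1 - Δ_0) = 36
Natural end conditions: M_0 = M_2 = 0.
Solving: M_0 = 0, M_1 = 9, M_2 = 0.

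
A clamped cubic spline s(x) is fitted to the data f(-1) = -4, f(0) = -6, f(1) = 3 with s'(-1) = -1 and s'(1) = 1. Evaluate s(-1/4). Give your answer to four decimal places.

-6.4727

With m_i denoting the second derivative at x_i, h_i = 1, 1, and Δ_i = (y_(i+1) − y_i)/h_i = -2, 9:
  1·m_0 + 4·m_1 + 1·m_2 = 6(Δ_1 - Δ_0) = 66
Clamped end conditions give two more equations: 2h_0·m_0 + h_0·m_1 = 6(Δ_0 - s'(-1)) = -6 and h_1·m_1 + 2h_1·m_2 = 6(s'(1) - Δ_1) = -48.
Forward elimination and back-substitution give m_0 = -37/2, m_1 = 31, m_2 = -79/2.
On [-1, 0], s(x) = -4 - 1·(x + 1) - 37/4·(x + 1)² + 33/4·(x + 1)³.
With (x + 1) = 3/4: s(-1/4) = -1657/256.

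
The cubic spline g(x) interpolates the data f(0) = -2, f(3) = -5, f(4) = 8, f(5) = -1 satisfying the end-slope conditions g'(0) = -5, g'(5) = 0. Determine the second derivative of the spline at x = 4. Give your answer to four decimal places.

With M_i denoting the second derivative at x_i, h_i = 3, 1, 1, and Δ_i = (y_(i+1) − y_i)/h_i = -1, 13, -9:
  3·M_0 + 8·M_1 + 1·M_2 = 6(Δ_1 - Δ_0) = 84
  1·M_1 + 4·M_2 + 1·M_3 = 6(Δ_2 - Δ_1) = -132
Clamped end conditions give two more equations: 2h_0·M_0 + h_0·M_1 = 6(Δ_0 - g'(0)) = 24 and h_2·M_2 + 2h_2·M_3 = 6(g'(5) - Δ_2) = 54.
Solving the tridiagonal system: M_0 = -158/29, M_1 = 548/29, M_2 = -1474/29, M_3 = 1520/29.

-50.8276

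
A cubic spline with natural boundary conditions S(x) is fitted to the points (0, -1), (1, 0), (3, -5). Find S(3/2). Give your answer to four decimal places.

With M_i denoting the second derivative at x_i, h_i = 1, 2, and Δ_i = (y_(i+1) − y_i)/h_i = 1, -5/2:
  1·M_0 + 6·M_1 + 2·M_2 = 6(Δ_1 - Δ_0) = -21
Natural end conditions: M_0 = M_2 = 0.
Solving: M_0 = 0, M_1 = -7/2, M_2 = 0.
On [1, 3], S(x) = 0 - 1/6·(x - 1) - 7/4·(x - 1)² + 7/24·(x - 1)³.
With (x - 1) = 1/2: S(3/2) = -31/64.

-0.4844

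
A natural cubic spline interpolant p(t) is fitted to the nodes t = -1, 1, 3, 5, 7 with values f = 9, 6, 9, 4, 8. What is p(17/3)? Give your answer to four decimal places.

Write M_i for p''(x_i). With h_i = 2, 2, 2, 2 and divided differences Δ_i = -3/2, 3/2, -5/2, 2, the continuity of p' gives the tridiagonal system
  2·M_0 + 8·M_1 + 2·M_2 = 6(Δ_1 - Δ_0) = 18
  2·M_1 + 8·M_2 + 2·M_3 = 6(Δ_2 - Δ_1) = -24
  2·M_2 + 8·M_3 + 2·M_4 = 6(Δ_3 - Δ_2) = 27
Natural end conditions: M_0 = M_4 = 0.
Solving the tridiagonal system: M_0 = 0, M_1 = 393/112, M_2 = -141/28, M_3 = 519/112, M_4 = 0.
On [5, 7], p(t) = 4 - 61/56·(t - 5) + 519/224·(t - 5)² - 173/448·(t - 5)³.
With (t - 5) = 2/3: p(17/3) = 3167/756.

4.1892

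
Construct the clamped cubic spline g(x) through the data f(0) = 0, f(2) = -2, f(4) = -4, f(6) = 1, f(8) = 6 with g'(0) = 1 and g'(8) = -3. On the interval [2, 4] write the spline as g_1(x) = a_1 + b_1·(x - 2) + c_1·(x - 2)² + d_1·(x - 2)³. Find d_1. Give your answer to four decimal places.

Write M_i for g''(x_i). With h_i = 2, 2, 2, 2 and divided differences Δ_i = -1, -1, 5/2, 5/2, the continuity of g' gives the tridiagonal system
  2·M_0 + 8·M_1 + 2·M_2 = 6(Δ_1 - Δ_0) = 0
  2·M_1 + 8·M_2 + 2·M_3 = 6(Δ_2 - Δ_1) = 21
  2·M_2 + 8·M_3 + 2·M_4 = 6(Δ_3 - Δ_2) = 0
Clamped end conditions give two more equations: 2h_0·M_0 + h_0·M_1 = 6(Δ_0 - g'(0)) = -12 and h_3·M_3 + 2h_3·M_4 = 6(g'(8) - Δ_3) = -33.
Hence M_0 = -25/8, M_1 = 1/4, M_2 = 17/8, M_3 = 7/4, M_4 = -73/8.
On [2, 4], with g_1(x) = a_1 + b_1·(x - 2) + c_1·(x - 2)² + d_1·(x - 2)³: c_1 = M_1/2 = 1/8, d_1 = (M_2 - M_1)/(6h_1) = 5/32, b_1 = Δ_1 - h_1(2M_1 + M_2)/6 = -15/8.

0.1563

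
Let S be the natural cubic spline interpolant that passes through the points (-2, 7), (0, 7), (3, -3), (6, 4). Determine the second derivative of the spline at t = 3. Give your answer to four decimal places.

3.6036

Let M_i = S''(x_i). Step sizes h_i = 2, 3, 3; slopes of the chords Δ_i = (y_(i+1) - y_i)/h_i = 0, -10/3, 7/3.
  2·M_0 + 10·M_1 + 3·M_2 = 6(Δ_1 - Δ_0) = -20
  3·M_1 + 12·M_2 + 3·M_3 = 6(Δ_2 - Δ_1) = 34
Natural end conditions: M_0 = M_3 = 0.
Solving the tridiagonal system: M_0 = 0, M_1 = -114/37, M_2 = 400/111, M_3 = 0.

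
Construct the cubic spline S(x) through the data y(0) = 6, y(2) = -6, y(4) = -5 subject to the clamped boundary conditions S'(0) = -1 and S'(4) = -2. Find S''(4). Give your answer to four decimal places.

Put M_i = S'' at the i-th knot. Here h = (2, 2) and Δ = (-6, 1/2), so the interior equations h_(i-1)·M_(i-1) + 2(h_(i-1)+h_i)·M_i + h_i·M_(i+1) = 6(Δ_i − Δ_(i-1)) read
  2·M_0 + 8·M_1 + 2·M_2 = 6(Δ_1 - Δ_0) = 39
Clamped end conditions give two more equations: 2h_0·M_0 + h_0·M_1 = 6(Δ_0 - S'(0)) = -30 and h_1·M_1 + 2h_1·M_2 = 6(S'(4) - Δ_1) = -15.
Hence M_0 = -101/8, M_1 = 41/4, M_2 = -71/8.

-8.8750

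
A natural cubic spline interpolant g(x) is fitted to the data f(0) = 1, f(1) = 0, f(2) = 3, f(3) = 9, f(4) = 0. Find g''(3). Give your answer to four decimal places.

-24.9643

Let M_i = g''(x_i). Step sizes h_i = 1, 1, 1, 1; slopes of the chords Δ_i = (y_(i+1) - y_i)/h_i = -1, 3, 6, -9.
  1·M_0 + 4·M_1 + 1·M_2 = 6(Δ_1 - Δ_0) = 24
  1·M_1 + 4·M_2 + 1·M_3 = 6(Δ_2 - Δ_1) = 18
  1·M_2 + 4·M_3 + 1·M_4 = 6(Δ_3 - Δ_2) = -90
Natural end conditions: M_0 = M_4 = 0.
Forward elimination and back-substitution give M_0 = 0, M_1 = 99/28, M_2 = 69/7, M_3 = -699/28, M_4 = 0.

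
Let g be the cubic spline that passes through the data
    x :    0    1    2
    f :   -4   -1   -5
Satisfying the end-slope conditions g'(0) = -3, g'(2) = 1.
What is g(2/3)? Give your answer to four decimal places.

Put σ_i = g'' at the i-th knot. Here h = (1, 1) and Δ = (3, -4), so the interior equations h_(i-1)·σ_(i-1) + 2(h_(i-1)+h_i)·σ_i + h_i·σ_(i+1) = 6(Δ_i − Δ_(i-1)) read
  1·σ_0 + 4·σ_1 + 1·σ_2 = 6(Δ_1 - Δ_0) = -42
Clamped end conditions give two more equations: 2h_0·σ_0 + h_0·σ_1 = 6(Δ_0 - g'(0)) = 36 and h_1·σ_1 + 2h_1·σ_2 = 6(g'(2) - Δ_1) = 30.
Forward elimination and back-substitution give σ_0 = 61/2, σ_1 = -25, σ_2 = 55/2.
On [0, 1], g(x) = -4 - 3·x + 61/4·x² - 37/4·x³.
With x = 2/3: g(2/3) = -53/27.

-1.9630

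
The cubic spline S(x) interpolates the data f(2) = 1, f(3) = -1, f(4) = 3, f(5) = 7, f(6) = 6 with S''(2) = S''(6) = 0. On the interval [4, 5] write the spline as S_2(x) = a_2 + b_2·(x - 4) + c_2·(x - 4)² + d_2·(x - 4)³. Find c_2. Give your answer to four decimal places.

Put M_i = S'' at the i-th knot. Here h = (1, 1, 1, 1) and Δ = (-2, 4, 4, -1), so the interior equations h_(i-1)·M_(i-1) + 2(h_(i-1)+h_i)·M_i + h_i·M_(i+1) = 6(Δ_i − Δ_(i-1)) read
  1·M_0 + 4·M_1 + 1·M_2 = 6(Δ_1 - Δ_0) = 36
  1·M_1 + 4·M_2 + 1·M_3 = 6(Δ_2 - Δ_1) = 0
  1·M_2 + 4·M_3 + 1·M_4 = 6(Δ_3 - Δ_2) = -30
Natural end conditions: M_0 = M_4 = 0.
Solving: M_0 = 0, M_1 = 255/28, M_2 = -3/7, M_3 = -207/28, M_4 = 0.
On [4, 5], with S_2(x) = a_2 + b_2·(x - 4) + c_2·(x - 4)² + d_2·(x - 4)³: c_2 = M_2/2 = -3/14, d_2 = (M_3 - M_2)/(6h_2) = -65/56, b_2 = Δ_2 - h_2(2M_2 + M_3)/6 = 43/8.

-0.2143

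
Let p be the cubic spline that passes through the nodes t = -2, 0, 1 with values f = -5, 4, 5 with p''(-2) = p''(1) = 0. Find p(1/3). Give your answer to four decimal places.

4.5494

Let m_i = p''(x_i). Step sizes h_i = 2, 1; slopes of the chords Δ_i = (y_(i+1) - y_i)/h_i = 9/2, 1.
  2·m_0 + 6·m_1 + 1·m_2 = 6(Δ_1 - Δ_0) = -21
Natural end conditions: m_0 = m_2 = 0.
Hence m_0 = 0, m_1 = -7/2, m_2 = 0.
On [0, 1], p(t) = 4 + 13/6·t - 7/4·t² + 7/12·t³.
With t = 1/3: p(1/3) = 737/162.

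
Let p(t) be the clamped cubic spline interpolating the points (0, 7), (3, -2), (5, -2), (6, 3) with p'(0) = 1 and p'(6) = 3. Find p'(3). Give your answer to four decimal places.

-3.3684

Let M_i = p''(x_i). Step sizes h_i = 3, 2, 1; slopes of the chords Δ_i = (y_(i+1) - y_i)/h_i = -3, 0, 5.
  3·M_0 + 10·M_1 + 2·M_2 = 6(Δ_1 - Δ_0) = 18
  2·M_1 + 6·M_2 + 1·M_3 = 6(Δ_2 - Δ_1) = 30
Clamped end conditions give two more equations: 2h_0·M_0 + h_0·M_1 = 6(Δ_0 - p'(0)) = -24 and h_2·M_2 + 2h_2·M_3 = 6(p'(6) - Δ_2) = -12.
Solving: M_0 = -290/57, M_1 = 124/57, M_2 = 328/57, M_3 = -506/57.
On [3, 5], p'(t) = b_1 + 2c_1·(t - 3) + 3d_1·(t - 3)² with b_1 = Δ_1 - h_1(2M_1 + M_2)/6 = -64/19, c_1 = M_1/2 = 62/57, d_1 = (M_2 - M_1)/(6h_1) = 17/57. So p'(3) = -64/19.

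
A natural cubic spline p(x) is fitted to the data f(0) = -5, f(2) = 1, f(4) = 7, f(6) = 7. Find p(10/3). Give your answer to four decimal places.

Put σ_i = p'' at the i-th knot. Here h = (2, 2, 2) and Δ = (3, 3, 0), so the interior equations h_(i-1)·σ_(i-1) + 2(h_(i-1)+h_i)·σ_i + h_i·σ_(i+1) = 6(Δ_i − Δ_(i-1)) read
  2·σ_0 + 8·σ_1 + 2·σ_2 = 6(Δ_1 - Δ_0) = 0
  2·σ_1 + 8·σ_2 + 2·σ_3 = 6(Δ_2 - Δ_1) = -18
Natural end conditions: σ_0 = σ_3 = 0.
Solving the tridiagonal system: σ_0 = 0, σ_1 = 3/5, σ_2 = -12/5, σ_3 = 0.
On [2, 4], p(x) = 1 + 17/5·(x - 2) + 3/10·(x - 2)² - 1/4·(x - 2)³.
With (x - 2) = 4/3: p(10/3) = 739/135.

5.4741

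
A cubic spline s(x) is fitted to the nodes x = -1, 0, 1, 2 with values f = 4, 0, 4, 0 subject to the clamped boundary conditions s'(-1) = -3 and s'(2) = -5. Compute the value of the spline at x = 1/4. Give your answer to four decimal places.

Let m_i = s''(x_i). Step sizes h_i = 1, 1, 1; slopes of the chords Δ_i = (y_(i+1) - y_i)/h_i = -4, 4, -4.
  1·m_0 + 4·m_1 + 1·m_2 = 6(Δ_1 - Δ_0) = 48
  1·m_1 + 4·m_2 + 1·m_3 = 6(Δ_2 - Δ_1) = -48
Clamped end conditions give two more equations: 2h_0·m_0 + h_0·m_1 = 6(Δ_0 - s'(-1)) = -6 and h_2·m_2 + 2h_2·m_3 = 6(s'(2) - Δ_2) = -6.
Solving the tridiagonal system: m_0 = -194/15, m_1 = 298/15, m_2 = -278/15, m_3 = 94/15.
On [0, 1], s(x) = 0 + 7/15·x + 149/15·x² - 32/5·x³.
With x = 1/4: s(1/4) = 51/80.

0.6375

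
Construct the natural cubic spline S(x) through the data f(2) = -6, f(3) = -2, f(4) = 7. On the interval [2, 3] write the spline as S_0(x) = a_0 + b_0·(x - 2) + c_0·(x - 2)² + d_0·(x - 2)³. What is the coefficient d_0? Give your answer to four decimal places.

1.2500

Let m_i = S''(x_i). Step sizes h_i = 1, 1; slopes of the chords Δ_i = (y_(i+1) - y_i)/h_i = 4, 9.
  1·m_0 + 4·m_1 + 1·m_2 = 6(Δ_1 - Δ_0) = 30
Natural end conditions: m_0 = m_2 = 0.
Solving: m_0 = 0, m_1 = 15/2, m_2 = 0.
On [2, 3], with S_0(x) = a_0 + b_0·(x - 2) + c_0·(x - 2)² + d_0·(x - 2)³: c_0 = m_0/2 = 0, d_0 = (m_1 - m_0)/(6h_0) = 5/4, b_0 = Δ_0 - h_0(2m_0 + m_1)/6 = 11/4.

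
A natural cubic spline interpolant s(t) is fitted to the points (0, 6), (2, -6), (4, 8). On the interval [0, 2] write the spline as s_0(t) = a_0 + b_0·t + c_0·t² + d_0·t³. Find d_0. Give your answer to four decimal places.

With M_i denoting the second derivative at x_i, h_i = 2, 2, and Δ_i = (y_(i+1) − y_i)/h_i = -6, 7:
  2·M_0 + 8·M_1 + 2·M_2 = 6(Δ_1 - Δ_0) = 78
Natural end conditions: M_0 = M_2 = 0.
Solving: M_0 = 0, M_1 = 39/4, M_2 = 0.
On [0, 2], with s_0(t) = a_0 + b_0·t + c_0·t² + d_0·t³: c_0 = M_0/2 = 0, d_0 = (M_1 - M_0)/(6h_0) = 13/16, b_0 = Δ_0 - h_0(2M_0 + M_1)/6 = -37/4.

0.8125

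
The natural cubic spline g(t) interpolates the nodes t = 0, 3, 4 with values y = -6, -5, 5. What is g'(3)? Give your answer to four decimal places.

7.5833

Put M_i = g'' at the i-th knot. Here h = (3, 1) and Δ = (1/3, 10), so the interior equations h_(i-1)·M_(i-1) + 2(h_(i-1)+h_i)·M_i + h_i·M_(i+1) = 6(Δ_i − Δ_(i-1)) read
  3·M_0 + 8·M_1 + 1·M_2 = 6(Δ_1 - Δ_0) = 58
Natural end conditions: M_0 = M_2 = 0.
Hence M_0 = 0, M_1 = 29/4, M_2 = 0.
On [3, 4], g'(t) = b_1 + 2c_1·(t - 3) + 3d_1·(t - 3)² with b_1 = Δ_1 - h_1(2M_1 + M_2)/6 = 91/12, c_1 = M_1/2 = 29/8, d_1 = (M_2 - M_1)/(6h_1) = -29/24. So g'(3) = 91/12.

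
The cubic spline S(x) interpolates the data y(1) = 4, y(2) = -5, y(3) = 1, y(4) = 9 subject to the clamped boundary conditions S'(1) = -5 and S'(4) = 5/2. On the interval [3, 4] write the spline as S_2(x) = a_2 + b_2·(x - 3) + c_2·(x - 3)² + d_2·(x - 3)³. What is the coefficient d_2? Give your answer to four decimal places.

-2.7000

With σ_i denoting the second derivative at x_i, h_i = 1, 1, 1, and Δ_i = (y_(i+1) − y_i)/h_i = -9, 6, 8:
  1·σ_0 + 4·σ_1 + 1·σ_2 = 6(Δ_1 - Δ_0) = 90
  1·σ_1 + 4·σ_2 + 1·σ_3 = 6(Δ_2 - Δ_1) = 12
Clamped end conditions give two more equations: 2h_0·σ_0 + h_0·σ_1 = 6(Δ_0 - S'(1)) = -24 and h_2·σ_2 + 2h_2·σ_3 = 6(S'(4) - Δ_2) = -33.
Hence σ_0 = -133/5, σ_1 = 146/5, σ_2 = -1/5, σ_3 = -82/5.
On [3, 4], with S_2(x) = a_2 + b_2·(x - 3) + c_2·(x - 3)² + d_2·(x - 3)³: c_2 = σ_2/2 = -1/10, d_2 = (σ_3 - σ_2)/(6h_2) = -27/10, b_2 = Δ_2 - h_2(2σ_2 + σ_3)/6 = 54/5.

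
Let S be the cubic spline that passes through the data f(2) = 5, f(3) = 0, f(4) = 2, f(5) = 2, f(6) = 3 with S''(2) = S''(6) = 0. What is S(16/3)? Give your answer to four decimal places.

2.1349

Let σ_i = S''(x_i). Step sizes h_i = 1, 1, 1, 1; slopes of the chords Δ_i = (y_(i+1) - y_i)/h_i = -5, 2, 0, 1.
  1·σ_0 + 4·σ_1 + 1·σ_2 = 6(Δ_1 - Δ_0) = 42
  1·σ_1 + 4·σ_2 + 1·σ_3 = 6(Δ_2 - Δ_1) = -12
  1·σ_2 + 4·σ_3 + 1·σ_4 = 6(Δ_3 - Δ_2) = 6
Natural end conditions: σ_0 = σ_4 = 0.
Solving the tridiagonal system: σ_0 = 0, σ_1 = 171/14, σ_2 = -48/7, σ_3 = 45/14, σ_4 = 0.
On [5, 6], S(t) = 2 - 1/14·(t - 5) + 45/28·(t - 5)² - 15/28·(t - 5)³.
With (t - 5) = 1/3: S(16/3) = 269/126.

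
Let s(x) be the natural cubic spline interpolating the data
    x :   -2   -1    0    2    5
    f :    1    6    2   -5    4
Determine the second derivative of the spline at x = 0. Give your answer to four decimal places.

With m_i denoting the second derivative at x_i, h_i = 1, 1, 2, 3, and Δ_i = (y_(i+1) − y_i)/h_i = 5, -4, -7/2, 3:
  1·m_0 + 4·m_1 + 1·m_2 = 6(Δ_1 - Δ_0) = -54
  1·m_1 + 6·m_2 + 2·m_3 = 6(Δ_2 - Δ_1) = 3
  2·m_2 + 10·m_3 + 3·m_4 = 6(Δ_3 - Δ_2) = 39
Natural end conditions: m_0 = m_4 = 0.
Solving: m_0 = 0, m_1 = -1488/107, m_2 = 174/107, m_3 = 765/214, m_4 = 0.

1.6262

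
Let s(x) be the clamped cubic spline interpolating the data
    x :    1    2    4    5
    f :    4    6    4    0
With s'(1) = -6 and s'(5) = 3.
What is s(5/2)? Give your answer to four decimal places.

Let σ_i = s''(x_i). Step sizes h_i = 1, 2, 1; slopes of the chords Δ_i = (y_(i+1) - y_i)/h_i = 2, -1, -4.
  1·σ_0 + 6·σ_1 + 2·σ_2 = 6(Δ_1 - Δ_0) = -18
  2·σ_1 + 6·σ_2 + 1·σ_3 = 6(Δ_2 - Δ_1) = -18
Clamped end conditions give two more equations: 2h_0·σ_0 + h_0·σ_1 = 6(Δ_0 - s'(1)) = 48 and h_2·σ_2 + 2h_2·σ_3 = 6(s'(5) - Δ_2) = 42.
Solving the tridiagonal system: σ_0 = 942/35, σ_1 = -204/35, σ_2 = -174/35, σ_3 = 822/35.
On [2, 4], s(x) = 6 + 159/35·(x - 2) - 102/35·(x - 2)² + 1/14·(x - 2)³.
With (x - 2) = 1/2: s(5/2) = 4229/560.

7.5518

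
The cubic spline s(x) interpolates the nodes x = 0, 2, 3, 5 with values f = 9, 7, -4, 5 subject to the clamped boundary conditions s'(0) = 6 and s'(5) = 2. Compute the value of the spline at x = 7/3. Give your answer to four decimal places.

Write m_i for s''(x_i). With h_i = 2, 1, 2 and divided differences Δ_i = -1, -11, 9/2, the continuity of s' gives the tridiagonal system
  2·m_0 + 6·m_1 + 1·m_2 = 6(Δ_1 - Δ_0) = -60
  1·m_1 + 6·m_2 + 2·m_3 = 6(Δ_2 - Δ_1) = 93
Clamped end conditions give two more equations: 2h_0·m_0 + h_0·m_1 = 6(Δ_0 - s'(0)) = -42 and h_2·m_2 + 2h_2·m_3 = 6(s'(5) - Δ_2) = -15.
Hence m_0 = -139/32, m_1 = -197/16, m_2 = 361/16, m_3 = -481/32.
On [2, 3], s(x) = 7 - 341/32·(x - 2) - 197/32·(x - 2)² + 93/16·(x - 2)³.
With (x - 2) = 1/3: s(7/3) = 143/48.

2.9792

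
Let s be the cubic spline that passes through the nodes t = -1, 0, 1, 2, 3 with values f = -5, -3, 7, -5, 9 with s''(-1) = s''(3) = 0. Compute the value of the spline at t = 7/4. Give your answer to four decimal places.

-2.8052

Put m_i = s'' at the i-th knot. Here h = (1, 1, 1, 1) and Δ = (2, 10, -12, 14), so the interior equations h_(i-1)·m_(i-1) + 2(h_(i-1)+h_i)·m_i + h_i·m_(i+1) = 6(Δ_i − Δ_(i-1)) read
  1·m_0 + 4·m_1 + 1·m_2 = 6(Δ_1 - Δ_0) = 48
  1·m_1 + 4·m_2 + 1·m_3 = 6(Δ_2 - Δ_1) = -132
  1·m_2 + 4·m_3 + 1·m_4 = 6(Δ_3 - Δ_2) = 156
Natural end conditions: m_0 = m_4 = 0.
Solving the tridiagonal system: m_0 = 0, m_1 = 351/14, m_2 = -366/7, m_3 = 729/14, m_4 = 0.
On [1, 2], s(t) = 7 - 13/4·(t - 1) - 183/7·(t - 1)² + 487/28·(t - 1)³.
With (t - 1) = 3/4: s(7/4) = -5027/1792.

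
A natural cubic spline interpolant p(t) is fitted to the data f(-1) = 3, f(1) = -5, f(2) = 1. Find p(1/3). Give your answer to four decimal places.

Write M_i for p''(x_i). With h_i = 2, 1 and divided differences Δ_i = -4, 6, the continuity of p' gives the tridiagonal system
  2·M_0 + 6·M_1 + 1·M_2 = 6(Δ_1 - Δ_0) = 60
Natural end conditions: M_0 = M_2 = 0.
Solving: M_0 = 0, M_1 = 10, M_2 = 0.
On [-1, 1], p(t) = 3 - 22/3·(t + 1) + 0·(t + 1)² + 5/6·(t + 1)³.
With (t + 1) = 4/3: p(1/3) = -389/81.

-4.8025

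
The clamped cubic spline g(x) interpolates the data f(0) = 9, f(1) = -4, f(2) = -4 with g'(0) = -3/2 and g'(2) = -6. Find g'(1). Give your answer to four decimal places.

With M_i denoting the second derivative at x_i, h_i = 1, 1, and Δ_i = (y_(i+1) − y_i)/h_i = -13, 0:
  1·M_0 + 4·M_1 + 1·M_2 = 6(Δ_1 - Δ_0) = 78
Clamped end conditions give two more equations: 2h_0·M_0 + h_0·M_1 = 6(Δ_0 - g'(0)) = -69 and h_1·M_1 + 2h_1·M_2 = 6(g'(2) - Δ_1) = -36.
Solving the tridiagonal system: M_0 = -225/4, M_1 = 87/2, M_2 = -159/4.
On [1, 2], g'(x) = b_1 + 2c_1·(x - 1) + 3d_1·(x - 1)² with b_1 = Δ_1 - h_1(2M_1 + M_2)/6 = -63/8, c_1 = M_1/2 = 87/4, d_1 = (M_2 - M_1)/(6h_1) = -111/8. So g'(1) = -63/8.

-7.8750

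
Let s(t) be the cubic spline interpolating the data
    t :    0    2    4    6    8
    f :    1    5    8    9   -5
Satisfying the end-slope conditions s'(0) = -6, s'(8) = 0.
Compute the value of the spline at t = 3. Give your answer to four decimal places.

With M_i denoting the second derivative at x_i, h_i = 2, 2, 2, 2, and Δ_i = (y_(i+1) − y_i)/h_i = 2, 3/2, 1/2, -7:
  2·M_0 + 8·M_1 + 2·M_2 = 6(Δ_1 - Δ_0) = -3
  2·M_1 + 8·M_2 + 2·M_3 = 6(Δ_2 - Δ_1) = -6
  2·M_2 + 8·M_3 + 2·M_4 = 6(Δ_3 - Δ_2) = -45
Clamped end conditions give two more equations: 2h_0·M_0 + h_0·M_1 = 6(Δ_0 - s'(0)) = 48 and h_3·M_3 + 2h_3·M_4 = 6(s'(8) - Δ_3) = 42.
Forward elimination and back-substitution give M_0 = 201/14, M_1 = -33/7, M_2 = 3, M_3 = -72/7, M_4 = 219/14.
On [2, 4], s(t) = 5 + 51/14·(t - 2) - 33/14·(t - 2)² + 9/14·(t - 2)³.
With (t - 2) = 1: s(3) = 97/14.

6.9286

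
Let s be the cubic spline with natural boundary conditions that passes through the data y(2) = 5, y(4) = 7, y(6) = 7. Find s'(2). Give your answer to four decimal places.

1.2500

With M_i denoting the second derivative at x_i, h_i = 2, 2, and Δ_i = (y_(i+1) − y_i)/h_i = 1, 0:
  2·M_0 + 8·M_1 + 2·M_2 = 6(Δ_1 - Δ_0) = -6
Natural end conditions: M_0 = M_2 = 0.
Forward elimination and back-substitution give M_0 = 0, M_1 = -3/4, M_2 = 0.
On [2, 4], s'(x) = b_0 + 2c_0·(x - 2) + 3d_0·(x - 2)² with b_0 = Δ_0 - h_0(2M_0 + M_1)/6 = 5/4, c_0 = M_0/2 = 0, d_0 = (M_1 - M_0)/(6h_0) = -1/16. So s'(2) = 5/4.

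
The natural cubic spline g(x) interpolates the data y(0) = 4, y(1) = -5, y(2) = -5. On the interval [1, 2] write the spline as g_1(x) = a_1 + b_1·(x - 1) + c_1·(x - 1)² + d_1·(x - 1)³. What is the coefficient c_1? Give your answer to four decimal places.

6.7500

Let M_i = g''(x_i). Step sizes h_i = 1, 1; slopes of the chords Δ_i = (y_(i+1) - y_i)/h_i = -9, 0.
  1·M_0 + 4·M_1 + 1·M_2 = 6(Δ_1 - Δ_0) = 54
Natural end conditions: M_0 = M_2 = 0.
Forward elimination and back-substitution give M_0 = 0, M_1 = 27/2, M_2 = 0.
On [1, 2], with g_1(x) = a_1 + b_1·(x - 1) + c_1·(x - 1)² + d_1·(x - 1)³: c_1 = M_1/2 = 27/4, d_1 = (M_2 - M_1)/(6h_1) = -9/4, b_1 = Δ_1 - h_1(2M_1 + M_2)/6 = -9/2.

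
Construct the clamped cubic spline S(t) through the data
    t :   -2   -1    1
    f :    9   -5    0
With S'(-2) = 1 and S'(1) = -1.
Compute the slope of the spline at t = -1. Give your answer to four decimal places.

-12.9167

Put m_i = S'' at the i-th knot. Here h = (1, 2) and Δ = (-14, 5/2), so the interior equations h_(i-1)·m_(i-1) + 2(h_(i-1)+h_i)·m_i + h_i·m_(i+1) = 6(Δ_i − Δ_(i-1)) read
  1·m_0 + 6·m_1 + 2·m_2 = 6(Δ_1 - Δ_0) = 99
Clamped end conditions give two more equations: 2h_0·m_0 + h_0·m_1 = 6(Δ_0 - S'(-2)) = -90 and h_1·m_1 + 2h_1·m_2 = 6(S'(1) - Δ_1) = -21.
Solving the tridiagonal system: m_0 = -373/6, m_1 = 103/3, m_2 = -269/12.
On [-1, 1], S'(t) = b_1 + 2c_1·(t + 1) + 3d_1·(t + 1)² with b_1 = Δ_1 - h_1(2m_1 + m_2)/6 = -155/12, c_1 = m_1/2 = 103/6, d_1 = (m_2 - m_1)/(6h_1) = -227/48. So S'(-1) = -155/12.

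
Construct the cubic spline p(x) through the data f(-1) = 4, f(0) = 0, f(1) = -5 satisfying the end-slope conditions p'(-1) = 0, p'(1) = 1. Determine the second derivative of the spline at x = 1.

With σ_i denoting the second derivative at x_i, h_i = 1, 1, and Δ_i = (y_(i+1) − y_i)/h_i = -4, -5:
  1·σ_0 + 4·σ_1 + 1·σ_2 = 6(Δ_1 - Δ_0) = -6
Clamped end conditions give two more equations: 2h_0·σ_0 + h_0·σ_1 = 6(Δ_0 - p'(-1)) = -24 and h_1·σ_1 + 2h_1·σ_2 = 6(p'(1) - Δ_1) = 36.
Forward elimination and back-substitution give σ_0 = -10, σ_1 = -4, σ_2 = 20.

20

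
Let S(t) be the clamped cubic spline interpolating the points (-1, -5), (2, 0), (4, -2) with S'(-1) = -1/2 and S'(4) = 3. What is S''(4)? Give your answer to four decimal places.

Write m_i for S''(x_i). With h_i = 3, 2 and divided differences Δ_i = 5/3, -1, the continuity of S' gives the tridiagonal system
  3·m_0 + 10·m_1 + 2·m_2 = 6(Δ_1 - Δ_0) = -16
Clamped end conditions give two more equations: 2h_0·m_0 + h_0·m_1 = 6(Δ_0 - S'(-1)) = 13 and h_1·m_1 + 2h_1·m_2 = 6(S'(4) - Δ_1) = 24.
Hence m_0 = 67/15, m_1 = -23/5, m_2 = 83/10.

8.3000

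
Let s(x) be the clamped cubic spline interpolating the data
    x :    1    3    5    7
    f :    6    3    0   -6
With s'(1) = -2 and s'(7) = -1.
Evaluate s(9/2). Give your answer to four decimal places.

1.1781

With m_i denoting the second derivative at x_i, h_i = 2, 2, 2, and Δ_i = (y_(i+1) − y_i)/h_i = -3/2, -3/2, -3:
  2·m_0 + 8·m_1 + 2·m_2 = 6(Δ_1 - Δ_0) = 0
  2·m_1 + 8·m_2 + 2·m_3 = 6(Δ_2 - Δ_1) = -9
Clamped end conditions give two more equations: 2h_0·m_0 + h_0·m_1 = 6(Δ_0 - s'(1)) = 3 and h_2·m_2 + 2h_2·m_3 = 6(s'(7) - Δ_2) = 12.
Hence m_0 = 8/15, m_1 = 13/30, m_2 = -34/15, m_3 = 62/15.
On [3, 5], s(x) = 3 - 31/30·(x - 3) + 13/60·(x - 3)² - 9/40·(x - 3)³.
With (x - 3) = 3/2: s(9/2) = 377/320.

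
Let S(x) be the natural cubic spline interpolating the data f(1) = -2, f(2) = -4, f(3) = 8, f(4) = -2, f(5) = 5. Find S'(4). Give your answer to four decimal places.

Put m_i = S'' at the i-th knot. Here h = (1, 1, 1, 1) and Δ = (-2, 12, -10, 7), so the interior equations h_(i-1)·m_(i-1) + 2(h_(i-1)+h_i)·m_i + h_i·m_(i+1) = 6(Δ_i − Δ_(i-1)) read
  1·m_0 + 4·m_1 + 1·m_2 = 6(Δ_1 - Δ_0) = 84
  1·m_1 + 4·m_2 + 1·m_3 = 6(Δ_2 - Δ_1) = -132
  1·m_2 + 4·m_3 + 1·m_4 = 6(Δ_3 - Δ_2) = 102
Natural end conditions: m_0 = m_4 = 0.
Forward elimination and back-substitution give m_0 = 0, m_1 = 135/4, m_2 = -51, m_3 = 153/4, m_4 = 0.
On [4, 5], S'(x) = b_3 + 2c_3·(x - 4) + 3d_3·(x - 4)² with b_3 = Δ_3 - h_3(2m_3 + m_4)/6 = -23/4, c_3 = m_3/2 = 153/8, d_3 = (m_4 - m_3)/(6h_3) = -51/8. So S'(4) = -23/4.

-5.7500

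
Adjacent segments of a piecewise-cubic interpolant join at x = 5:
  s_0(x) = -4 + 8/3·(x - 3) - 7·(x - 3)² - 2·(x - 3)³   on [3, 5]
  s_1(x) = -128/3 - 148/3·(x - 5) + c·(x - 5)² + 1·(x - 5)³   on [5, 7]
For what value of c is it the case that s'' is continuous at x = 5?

-19

s_0''(x) = -14 - 12·(x - 3), so s_0''(5) = -38. On the right, s_1''(5) = 2c, so c = -19.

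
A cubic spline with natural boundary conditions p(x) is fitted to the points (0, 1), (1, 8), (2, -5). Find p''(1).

-30

Put σ_i = p'' at the i-th knot. Here h = (1, 1) and Δ = (7, -13), so the interior equations h_(i-1)·σ_(i-1) + 2(h_(i-1)+h_i)·σ_i + h_i·σ_(i+1) = 6(Δ_i − Δ_(i-1)) read
  1·σ_0 + 4·σ_1 + 1·σ_2 = 6(Δ_1 - Δ_0) = -120
Natural end conditions: σ_0 = σ_2 = 0.
Solving: σ_0 = 0, σ_1 = -30, σ_2 = 0.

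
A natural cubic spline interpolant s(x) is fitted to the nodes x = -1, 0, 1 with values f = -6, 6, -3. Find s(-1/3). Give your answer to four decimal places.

Write M_i for s''(x_i). With h_i = 1, 1 and divided differences Δ_i = 12, -9, the continuity of s' gives the tridiagonal system
  1·M_0 + 4·M_1 + 1·M_2 = 6(Δ_1 - Δ_0) = -126
Natural end conditions: M_0 = M_2 = 0.
Hence M_0 = 0, M_1 = -63/2, M_2 = 0.
On [-1, 0], s(x) = -6 + 69/4·(x + 1) + 0·(x + 1)² - 21/4·(x + 1)³.
With (x + 1) = 2/3: s(-1/3) = 71/18.

3.9444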